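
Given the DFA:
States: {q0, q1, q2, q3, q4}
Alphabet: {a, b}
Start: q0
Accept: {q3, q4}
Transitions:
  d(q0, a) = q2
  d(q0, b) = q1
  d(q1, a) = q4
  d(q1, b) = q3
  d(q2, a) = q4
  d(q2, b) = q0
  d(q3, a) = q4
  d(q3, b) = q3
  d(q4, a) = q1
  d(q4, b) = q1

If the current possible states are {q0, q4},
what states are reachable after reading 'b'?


Apply transition on 'b' from each current state:
  d(q0, b) = q1
  d(q4, b) = q1

{q1}


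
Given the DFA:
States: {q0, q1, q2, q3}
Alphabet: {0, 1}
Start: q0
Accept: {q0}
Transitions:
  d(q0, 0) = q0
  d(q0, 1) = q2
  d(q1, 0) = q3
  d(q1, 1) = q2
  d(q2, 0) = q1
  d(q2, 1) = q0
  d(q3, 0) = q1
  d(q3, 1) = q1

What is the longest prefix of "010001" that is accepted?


Run the DFA, marking each prefix where the state is accepting:
  "" -> q0 [accept]
  "0" -> q0 [accept]
  "01" -> q2 [reject]
  "010" -> q1 [reject]
  "0100" -> q3 [reject]
  "01000" -> q1 [reject]
  "010001" -> q2 [reject]

"0"


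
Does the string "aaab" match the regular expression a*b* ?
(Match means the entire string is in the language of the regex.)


|string| = 4; first = 'a'; last = 'b'

Yes, "aaab" matches a*b*


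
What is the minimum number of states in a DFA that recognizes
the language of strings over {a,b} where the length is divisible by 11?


States track (length) mod 11.
Need 11 states: one per remainder 0..10; accept = remainder 0.

11


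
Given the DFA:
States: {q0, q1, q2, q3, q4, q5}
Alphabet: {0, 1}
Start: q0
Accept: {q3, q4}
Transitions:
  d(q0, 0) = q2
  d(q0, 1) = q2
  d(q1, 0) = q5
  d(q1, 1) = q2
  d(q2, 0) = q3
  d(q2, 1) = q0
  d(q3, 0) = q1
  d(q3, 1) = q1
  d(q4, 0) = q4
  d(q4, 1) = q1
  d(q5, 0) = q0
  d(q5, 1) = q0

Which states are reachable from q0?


BFS from q0:
  layer 0: {q0}
  layer 1: {q2}
  layer 2: {q3}
  layer 3: {q1}
  layer 4: {q5}

{q0, q1, q2, q3, q5}


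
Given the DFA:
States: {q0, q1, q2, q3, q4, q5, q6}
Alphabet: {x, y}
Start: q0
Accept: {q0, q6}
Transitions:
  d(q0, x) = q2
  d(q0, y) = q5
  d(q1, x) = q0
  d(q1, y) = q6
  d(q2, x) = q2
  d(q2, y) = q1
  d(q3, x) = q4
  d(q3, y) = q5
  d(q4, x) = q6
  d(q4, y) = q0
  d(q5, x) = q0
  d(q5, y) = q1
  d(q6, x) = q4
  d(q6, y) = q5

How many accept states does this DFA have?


Accept states listed: {q0, q6}
Counting: q0(1) q6(2)

2


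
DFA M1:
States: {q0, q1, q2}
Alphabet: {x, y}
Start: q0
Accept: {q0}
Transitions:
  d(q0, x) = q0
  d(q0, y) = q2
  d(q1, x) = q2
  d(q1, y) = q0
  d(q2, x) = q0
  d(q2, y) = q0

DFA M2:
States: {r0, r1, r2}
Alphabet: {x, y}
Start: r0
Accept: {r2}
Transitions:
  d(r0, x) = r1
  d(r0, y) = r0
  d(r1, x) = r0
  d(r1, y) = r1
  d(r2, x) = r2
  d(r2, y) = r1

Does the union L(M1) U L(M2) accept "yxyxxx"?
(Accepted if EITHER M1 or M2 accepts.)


M1: final=q0 accepted=True
M2: final=r0 accepted=False

Yes, union accepts


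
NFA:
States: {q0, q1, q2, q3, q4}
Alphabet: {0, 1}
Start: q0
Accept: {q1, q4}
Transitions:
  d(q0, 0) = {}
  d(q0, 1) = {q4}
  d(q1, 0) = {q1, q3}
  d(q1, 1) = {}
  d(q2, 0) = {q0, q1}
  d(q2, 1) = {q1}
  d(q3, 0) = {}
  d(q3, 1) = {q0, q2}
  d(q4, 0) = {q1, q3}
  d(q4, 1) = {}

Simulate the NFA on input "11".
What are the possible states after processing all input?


Start: {q0}
  --1--> {q4}
  --1--> {}

{} (empty set, no valid transitions)


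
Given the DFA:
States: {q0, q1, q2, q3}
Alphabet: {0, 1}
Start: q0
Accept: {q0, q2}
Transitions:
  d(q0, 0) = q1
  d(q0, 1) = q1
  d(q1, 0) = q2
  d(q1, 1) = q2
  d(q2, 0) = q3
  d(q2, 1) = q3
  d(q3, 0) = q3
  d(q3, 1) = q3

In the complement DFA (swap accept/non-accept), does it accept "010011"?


Trace: q0 -> q1 -> q2 -> q3 -> q3 -> q3 -> q3
Final: q3
Original accept: {q0, q2}
Complement: q3 is not in original accept

Yes, complement accepts (original rejects)


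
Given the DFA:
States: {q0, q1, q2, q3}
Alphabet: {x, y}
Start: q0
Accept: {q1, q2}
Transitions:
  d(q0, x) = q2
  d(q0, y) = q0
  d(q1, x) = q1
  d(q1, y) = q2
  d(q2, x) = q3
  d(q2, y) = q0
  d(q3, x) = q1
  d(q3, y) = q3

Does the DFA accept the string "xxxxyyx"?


Trace: q0 -> q2 -> q3 -> q1 -> q1 -> q2 -> q0 -> q2
Final state: q2
Accept states: {q1, q2}

Yes, accepted (final state q2 is an accept state)


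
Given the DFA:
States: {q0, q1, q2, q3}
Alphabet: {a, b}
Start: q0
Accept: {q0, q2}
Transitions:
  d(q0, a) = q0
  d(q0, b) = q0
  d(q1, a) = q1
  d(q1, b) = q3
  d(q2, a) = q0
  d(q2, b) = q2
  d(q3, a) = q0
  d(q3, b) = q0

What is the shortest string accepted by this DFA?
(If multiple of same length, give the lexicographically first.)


BFS by string length (lex-first path to each state shown):
  len 0: q0<-""
Found accept state at length 0.

"" (empty string)


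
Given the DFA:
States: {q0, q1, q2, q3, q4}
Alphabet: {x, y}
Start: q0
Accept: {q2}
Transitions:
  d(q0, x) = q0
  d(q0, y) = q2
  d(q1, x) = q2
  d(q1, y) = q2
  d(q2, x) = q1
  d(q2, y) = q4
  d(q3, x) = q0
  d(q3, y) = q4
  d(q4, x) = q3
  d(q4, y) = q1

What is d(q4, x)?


Looking up transition d(q4, x)

q3


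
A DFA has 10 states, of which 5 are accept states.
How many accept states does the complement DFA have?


Complement swaps accept and non-accept states.
10 - 5 = 5

5


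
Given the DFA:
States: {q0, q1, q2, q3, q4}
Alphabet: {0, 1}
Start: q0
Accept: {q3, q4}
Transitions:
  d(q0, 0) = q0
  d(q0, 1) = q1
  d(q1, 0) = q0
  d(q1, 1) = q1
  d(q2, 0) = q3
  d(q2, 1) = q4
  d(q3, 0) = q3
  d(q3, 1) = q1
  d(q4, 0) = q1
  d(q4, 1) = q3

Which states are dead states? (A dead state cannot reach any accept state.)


Forward reachability from each state:
  q0 -> reaches {q0, q1}, no accept state (dead)
  q1 -> reaches {q0, q1}, no accept state (dead)
  q2 -> reaches accept state q3 (live)
  q3 -> reaches accept state q3 (live)
  q4 -> reaches accept state q3 (live)

{q0, q1}


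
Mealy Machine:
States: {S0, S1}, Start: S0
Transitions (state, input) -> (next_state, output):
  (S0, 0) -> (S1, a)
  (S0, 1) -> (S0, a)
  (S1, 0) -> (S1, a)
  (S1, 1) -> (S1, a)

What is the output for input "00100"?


Step-by-step:
  (S0, 0) -> (S1, a)
  (S1, 0) -> (S1, a)
  (S1, 1) -> (S1, a)
  (S1, 0) -> (S1, a)
  (S1, 0) -> (S1, a)

"aaaaa"


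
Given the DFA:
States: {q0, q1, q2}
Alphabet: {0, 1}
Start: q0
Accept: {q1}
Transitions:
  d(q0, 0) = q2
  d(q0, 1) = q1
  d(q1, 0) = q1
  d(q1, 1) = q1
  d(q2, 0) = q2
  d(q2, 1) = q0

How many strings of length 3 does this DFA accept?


Enumerating all length-3 strings:
  "000" -> q2 [reject]
  "001" -> q0 [reject]
  "010" -> q2 [reject]
  "011" -> q1 [accept]
  "100" -> q1 [accept]
  "101" -> q1 [accept]
  "110" -> q1 [accept]
  "111" -> q1 [accept]

5 out of 8


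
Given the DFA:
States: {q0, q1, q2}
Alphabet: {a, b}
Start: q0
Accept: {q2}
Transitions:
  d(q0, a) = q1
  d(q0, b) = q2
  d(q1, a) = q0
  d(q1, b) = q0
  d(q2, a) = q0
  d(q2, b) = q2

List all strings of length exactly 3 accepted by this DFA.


All strings of length 3: 8 total
Accepted: 4

"aab", "abb", "bab", "bbb"


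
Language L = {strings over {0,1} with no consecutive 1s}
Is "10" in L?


'11' does not occur

Yes, "10" is in L


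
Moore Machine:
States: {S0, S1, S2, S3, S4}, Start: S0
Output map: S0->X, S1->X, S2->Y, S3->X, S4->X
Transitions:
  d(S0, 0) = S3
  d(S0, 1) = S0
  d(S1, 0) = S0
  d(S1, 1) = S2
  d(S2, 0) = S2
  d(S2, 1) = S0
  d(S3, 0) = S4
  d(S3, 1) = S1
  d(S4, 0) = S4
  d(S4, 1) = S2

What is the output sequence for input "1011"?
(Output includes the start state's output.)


Start: S0 (output X)
  --1--> S0 (output X)
  --0--> S3 (output X)
  --1--> S1 (output X)
  --1--> S2 (output Y)

"XXXXY"


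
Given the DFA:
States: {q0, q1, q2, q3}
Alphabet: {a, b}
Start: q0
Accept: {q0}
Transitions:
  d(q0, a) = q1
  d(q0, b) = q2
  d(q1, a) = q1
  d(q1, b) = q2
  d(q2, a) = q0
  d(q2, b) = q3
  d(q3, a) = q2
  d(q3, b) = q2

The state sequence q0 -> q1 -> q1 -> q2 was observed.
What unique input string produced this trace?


Trace back each transition to find the symbol:
  q0 --[a]--> q1
  q1 --[a]--> q1
  q1 --[b]--> q2

"aab"


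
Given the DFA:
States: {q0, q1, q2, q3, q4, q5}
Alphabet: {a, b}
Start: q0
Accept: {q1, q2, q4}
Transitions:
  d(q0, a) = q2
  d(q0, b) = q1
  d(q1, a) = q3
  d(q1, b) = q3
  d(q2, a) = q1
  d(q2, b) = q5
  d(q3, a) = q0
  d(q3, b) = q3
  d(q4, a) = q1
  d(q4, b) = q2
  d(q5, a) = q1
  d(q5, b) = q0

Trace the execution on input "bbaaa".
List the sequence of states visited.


Input: bbaaa
d(q0, b) = q1
d(q1, b) = q3
d(q3, a) = q0
d(q0, a) = q2
d(q2, a) = q1


q0 -> q1 -> q3 -> q0 -> q2 -> q1


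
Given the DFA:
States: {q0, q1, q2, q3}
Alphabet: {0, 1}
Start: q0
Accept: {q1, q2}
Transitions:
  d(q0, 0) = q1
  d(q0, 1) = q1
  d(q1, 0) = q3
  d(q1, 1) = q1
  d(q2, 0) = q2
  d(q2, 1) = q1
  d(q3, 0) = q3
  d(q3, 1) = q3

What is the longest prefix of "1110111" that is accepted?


Run the DFA, marking each prefix where the state is accepting:
  "" -> q0 [reject]
  "1" -> q1 [accept]
  "11" -> q1 [accept]
  "111" -> q1 [accept]
  "1110" -> q3 [reject]
  "11101" -> q3 [reject]
  "111011" -> q3 [reject]
  "1110111" -> q3 [reject]

"111"


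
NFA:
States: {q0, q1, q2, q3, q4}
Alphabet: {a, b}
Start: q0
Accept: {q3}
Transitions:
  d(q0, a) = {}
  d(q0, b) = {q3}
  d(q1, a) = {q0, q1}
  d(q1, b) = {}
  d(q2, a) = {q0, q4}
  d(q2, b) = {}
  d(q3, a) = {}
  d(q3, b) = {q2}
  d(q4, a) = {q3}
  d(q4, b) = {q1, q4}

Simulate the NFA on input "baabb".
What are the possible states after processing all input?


Start: {q0}
  --b--> {q3}
  --a--> {}
  --a--> {}
  --b--> {}
  --b--> {}

{} (empty set, no valid transitions)


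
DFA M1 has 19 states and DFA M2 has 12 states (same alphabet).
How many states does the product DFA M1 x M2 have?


Product construction pairs every M1 state with every M2 state.
19 * 12 = 228

228


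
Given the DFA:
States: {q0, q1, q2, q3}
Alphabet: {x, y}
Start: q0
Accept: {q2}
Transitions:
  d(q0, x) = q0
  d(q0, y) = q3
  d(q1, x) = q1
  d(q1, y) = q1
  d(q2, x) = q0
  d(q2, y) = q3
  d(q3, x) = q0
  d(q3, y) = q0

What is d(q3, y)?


Looking up transition d(q3, y)

q0


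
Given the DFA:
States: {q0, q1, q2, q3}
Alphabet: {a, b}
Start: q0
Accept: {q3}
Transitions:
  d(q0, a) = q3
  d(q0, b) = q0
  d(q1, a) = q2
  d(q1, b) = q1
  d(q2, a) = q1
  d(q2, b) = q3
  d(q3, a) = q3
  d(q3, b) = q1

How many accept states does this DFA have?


Accept states listed: {q3}
Counting: q3(1)

1


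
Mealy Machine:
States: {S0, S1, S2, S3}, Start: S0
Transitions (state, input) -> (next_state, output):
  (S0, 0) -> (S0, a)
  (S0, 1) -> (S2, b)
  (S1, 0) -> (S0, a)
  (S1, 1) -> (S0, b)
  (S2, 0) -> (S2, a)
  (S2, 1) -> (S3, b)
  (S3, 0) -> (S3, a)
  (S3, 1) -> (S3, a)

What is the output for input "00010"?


Step-by-step:
  (S0, 0) -> (S0, a)
  (S0, 0) -> (S0, a)
  (S0, 0) -> (S0, a)
  (S0, 1) -> (S2, b)
  (S2, 0) -> (S2, a)

"aaaba"


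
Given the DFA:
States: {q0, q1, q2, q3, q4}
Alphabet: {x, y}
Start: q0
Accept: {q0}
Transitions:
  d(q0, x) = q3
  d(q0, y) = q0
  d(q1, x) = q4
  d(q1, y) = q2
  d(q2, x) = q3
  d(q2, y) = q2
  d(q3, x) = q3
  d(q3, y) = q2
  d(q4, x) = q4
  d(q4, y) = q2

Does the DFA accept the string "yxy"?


Trace: q0 -> q0 -> q3 -> q2
Final state: q2
Accept states: {q0}

No, rejected (final state q2 is not an accept state)


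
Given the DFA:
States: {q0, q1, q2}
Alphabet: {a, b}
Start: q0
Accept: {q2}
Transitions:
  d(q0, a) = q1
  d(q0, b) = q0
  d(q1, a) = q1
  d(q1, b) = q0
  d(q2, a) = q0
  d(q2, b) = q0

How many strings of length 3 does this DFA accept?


Enumerating all length-3 strings:
  "aaa" -> q1 [reject]
  "aab" -> q0 [reject]
  "aba" -> q1 [reject]
  "abb" -> q0 [reject]
  "baa" -> q1 [reject]
  "bab" -> q0 [reject]
  "bba" -> q1 [reject]
  "bbb" -> q0 [reject]

0 out of 8


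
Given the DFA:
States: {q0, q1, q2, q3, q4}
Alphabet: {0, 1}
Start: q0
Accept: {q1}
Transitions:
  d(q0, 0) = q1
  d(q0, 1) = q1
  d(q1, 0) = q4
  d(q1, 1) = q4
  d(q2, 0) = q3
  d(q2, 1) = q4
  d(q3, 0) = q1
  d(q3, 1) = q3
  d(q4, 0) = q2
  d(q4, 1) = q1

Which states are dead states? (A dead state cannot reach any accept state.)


Forward reachability from each state:
  q0 -> reaches accept state q1 (live)
  q1 -> reaches accept state q1 (live)
  q2 -> reaches accept state q1 (live)
  q3 -> reaches accept state q1 (live)
  q4 -> reaches accept state q1 (live)

None (all states can reach an accept state)


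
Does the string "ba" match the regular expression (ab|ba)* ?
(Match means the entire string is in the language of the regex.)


|string| = 2; first = 'b'; last = 'a'

Yes, "ba" matches (ab|ba)*


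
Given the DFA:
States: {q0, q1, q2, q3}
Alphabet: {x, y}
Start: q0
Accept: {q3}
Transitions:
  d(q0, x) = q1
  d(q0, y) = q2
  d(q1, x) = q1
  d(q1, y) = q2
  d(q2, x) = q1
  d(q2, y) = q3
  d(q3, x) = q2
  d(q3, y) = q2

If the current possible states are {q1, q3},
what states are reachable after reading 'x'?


Apply transition on 'x' from each current state:
  d(q1, x) = q1
  d(q3, x) = q2

{q1, q2}


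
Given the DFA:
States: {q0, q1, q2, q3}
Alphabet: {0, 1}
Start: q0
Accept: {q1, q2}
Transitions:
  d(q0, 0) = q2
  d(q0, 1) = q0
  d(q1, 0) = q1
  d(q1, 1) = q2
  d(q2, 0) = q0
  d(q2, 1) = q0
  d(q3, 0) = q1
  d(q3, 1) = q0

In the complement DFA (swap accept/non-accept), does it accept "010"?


Trace: q0 -> q2 -> q0 -> q2
Final: q2
Original accept: {q1, q2}
Complement: q2 is in original accept

No, complement rejects (original accepts)


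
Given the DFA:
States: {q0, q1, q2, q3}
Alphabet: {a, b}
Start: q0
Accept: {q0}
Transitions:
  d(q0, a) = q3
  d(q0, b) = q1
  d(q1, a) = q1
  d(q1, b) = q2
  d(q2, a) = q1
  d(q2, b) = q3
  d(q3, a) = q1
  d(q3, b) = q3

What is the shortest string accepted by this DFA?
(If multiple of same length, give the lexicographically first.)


BFS by string length (lex-first path to each state shown):
  len 0: q0<-""
Found accept state at length 0.

"" (empty string)


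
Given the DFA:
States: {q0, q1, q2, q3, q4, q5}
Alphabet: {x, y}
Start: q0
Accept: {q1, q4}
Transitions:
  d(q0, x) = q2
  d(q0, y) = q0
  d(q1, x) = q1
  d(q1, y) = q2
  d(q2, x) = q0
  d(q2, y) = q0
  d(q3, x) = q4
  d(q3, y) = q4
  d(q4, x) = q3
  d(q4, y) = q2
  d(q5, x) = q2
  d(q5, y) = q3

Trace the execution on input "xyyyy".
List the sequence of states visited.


Input: xyyyy
d(q0, x) = q2
d(q2, y) = q0
d(q0, y) = q0
d(q0, y) = q0
d(q0, y) = q0


q0 -> q2 -> q0 -> q0 -> q0 -> q0


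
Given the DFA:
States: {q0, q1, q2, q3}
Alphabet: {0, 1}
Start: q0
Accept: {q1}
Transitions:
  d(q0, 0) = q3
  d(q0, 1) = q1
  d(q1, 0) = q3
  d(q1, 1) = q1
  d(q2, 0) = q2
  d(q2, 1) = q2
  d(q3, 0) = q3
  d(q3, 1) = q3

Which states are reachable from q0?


BFS from q0:
  layer 0: {q0}
  layer 1: {q1, q3}

{q0, q1, q3}


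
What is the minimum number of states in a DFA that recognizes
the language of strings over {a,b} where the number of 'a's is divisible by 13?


States track (count of 'a') mod 13.
Need 13 states: one per remainder 0..12; accept = remainder 0.

13


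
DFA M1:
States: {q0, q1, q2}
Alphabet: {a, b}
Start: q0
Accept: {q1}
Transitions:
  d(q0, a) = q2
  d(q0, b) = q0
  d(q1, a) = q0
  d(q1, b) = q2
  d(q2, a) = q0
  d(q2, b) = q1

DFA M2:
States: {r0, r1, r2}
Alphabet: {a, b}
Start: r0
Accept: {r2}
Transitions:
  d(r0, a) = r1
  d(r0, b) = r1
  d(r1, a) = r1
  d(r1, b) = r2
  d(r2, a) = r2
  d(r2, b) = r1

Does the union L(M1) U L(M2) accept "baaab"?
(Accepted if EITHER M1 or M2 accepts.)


M1: final=q1 accepted=True
M2: final=r2 accepted=True

Yes, union accepts


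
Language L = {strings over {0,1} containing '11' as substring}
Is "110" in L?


'11' occurs at index 0

Yes, "110" is in L


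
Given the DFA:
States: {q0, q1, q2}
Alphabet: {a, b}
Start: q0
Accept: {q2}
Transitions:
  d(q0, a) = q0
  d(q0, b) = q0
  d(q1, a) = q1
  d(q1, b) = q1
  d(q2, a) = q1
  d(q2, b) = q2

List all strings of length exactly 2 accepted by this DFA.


All strings of length 2: 4 total
Accepted: 0

None


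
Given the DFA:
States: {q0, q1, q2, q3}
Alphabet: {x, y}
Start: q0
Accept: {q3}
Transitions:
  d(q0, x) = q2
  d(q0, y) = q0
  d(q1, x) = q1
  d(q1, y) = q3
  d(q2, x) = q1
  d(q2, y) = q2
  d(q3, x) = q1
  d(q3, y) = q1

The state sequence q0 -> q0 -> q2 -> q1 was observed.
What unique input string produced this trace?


Trace back each transition to find the symbol:
  q0 --[y]--> q0
  q0 --[x]--> q2
  q2 --[x]--> q1

"yxx"


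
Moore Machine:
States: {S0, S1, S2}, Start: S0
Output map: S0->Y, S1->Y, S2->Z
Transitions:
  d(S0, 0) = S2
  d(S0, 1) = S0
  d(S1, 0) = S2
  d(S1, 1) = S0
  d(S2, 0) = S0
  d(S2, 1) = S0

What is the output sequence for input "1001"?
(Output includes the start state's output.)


Start: S0 (output Y)
  --1--> S0 (output Y)
  --0--> S2 (output Z)
  --0--> S0 (output Y)
  --1--> S0 (output Y)

"YYZYY"


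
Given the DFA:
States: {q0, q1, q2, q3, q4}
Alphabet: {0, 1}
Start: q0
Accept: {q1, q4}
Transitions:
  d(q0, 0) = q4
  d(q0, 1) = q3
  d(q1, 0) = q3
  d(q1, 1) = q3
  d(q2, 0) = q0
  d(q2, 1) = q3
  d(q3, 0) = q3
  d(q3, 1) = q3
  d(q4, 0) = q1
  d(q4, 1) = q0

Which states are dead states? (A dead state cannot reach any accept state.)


Forward reachability from each state:
  q0 -> reaches accept state q1 (live)
  q1 -> reaches accept state q1 (live)
  q2 -> reaches accept state q1 (live)
  q3 -> reaches {q3}, no accept state (dead)
  q4 -> reaches accept state q1 (live)

{q3}


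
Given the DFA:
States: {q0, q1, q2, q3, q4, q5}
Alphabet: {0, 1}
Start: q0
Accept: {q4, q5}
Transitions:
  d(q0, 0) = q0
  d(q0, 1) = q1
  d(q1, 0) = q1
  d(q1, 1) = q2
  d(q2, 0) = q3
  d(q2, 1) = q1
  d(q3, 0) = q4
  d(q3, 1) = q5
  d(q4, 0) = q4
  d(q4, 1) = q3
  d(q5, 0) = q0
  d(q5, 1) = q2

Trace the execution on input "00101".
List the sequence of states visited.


Input: 00101
d(q0, 0) = q0
d(q0, 0) = q0
d(q0, 1) = q1
d(q1, 0) = q1
d(q1, 1) = q2


q0 -> q0 -> q0 -> q1 -> q1 -> q2


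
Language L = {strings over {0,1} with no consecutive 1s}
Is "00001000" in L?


'11' does not occur

Yes, "00001000" is in L


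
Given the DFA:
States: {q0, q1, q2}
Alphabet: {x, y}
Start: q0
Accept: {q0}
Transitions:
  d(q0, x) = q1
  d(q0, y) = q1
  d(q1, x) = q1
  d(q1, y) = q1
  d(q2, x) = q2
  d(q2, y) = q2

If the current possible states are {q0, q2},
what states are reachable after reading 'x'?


Apply transition on 'x' from each current state:
  d(q0, x) = q1
  d(q2, x) = q2

{q1, q2}


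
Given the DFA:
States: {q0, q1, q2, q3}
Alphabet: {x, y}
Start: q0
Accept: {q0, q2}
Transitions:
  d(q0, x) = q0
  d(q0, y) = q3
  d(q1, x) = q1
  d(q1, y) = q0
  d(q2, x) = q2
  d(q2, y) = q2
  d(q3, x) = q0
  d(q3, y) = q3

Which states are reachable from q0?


BFS from q0:
  layer 0: {q0}
  layer 1: {q3}

{q0, q3}


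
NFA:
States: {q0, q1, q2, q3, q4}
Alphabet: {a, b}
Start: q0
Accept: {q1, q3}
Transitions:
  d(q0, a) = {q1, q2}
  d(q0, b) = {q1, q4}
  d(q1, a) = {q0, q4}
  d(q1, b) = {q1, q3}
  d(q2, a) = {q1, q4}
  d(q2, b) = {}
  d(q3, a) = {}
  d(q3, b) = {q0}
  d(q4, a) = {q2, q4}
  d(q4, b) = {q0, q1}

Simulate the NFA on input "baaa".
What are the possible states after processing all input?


Start: {q0}
  --b--> {q1, q4}
  --a--> {q0, q2, q4}
  --a--> {q1, q2, q4}
  --a--> {q0, q1, q2, q4}

{q0, q1, q2, q4}


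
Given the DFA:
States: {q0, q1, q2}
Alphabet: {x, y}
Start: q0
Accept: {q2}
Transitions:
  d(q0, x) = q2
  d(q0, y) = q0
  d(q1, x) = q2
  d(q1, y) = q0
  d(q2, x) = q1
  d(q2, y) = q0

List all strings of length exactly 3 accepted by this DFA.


All strings of length 3: 8 total
Accepted: 3

"xxx", "xyx", "yyx"


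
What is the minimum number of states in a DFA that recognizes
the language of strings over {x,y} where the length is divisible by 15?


States track (length) mod 15.
Need 15 states: one per remainder 0..14; accept = remainder 0.

15


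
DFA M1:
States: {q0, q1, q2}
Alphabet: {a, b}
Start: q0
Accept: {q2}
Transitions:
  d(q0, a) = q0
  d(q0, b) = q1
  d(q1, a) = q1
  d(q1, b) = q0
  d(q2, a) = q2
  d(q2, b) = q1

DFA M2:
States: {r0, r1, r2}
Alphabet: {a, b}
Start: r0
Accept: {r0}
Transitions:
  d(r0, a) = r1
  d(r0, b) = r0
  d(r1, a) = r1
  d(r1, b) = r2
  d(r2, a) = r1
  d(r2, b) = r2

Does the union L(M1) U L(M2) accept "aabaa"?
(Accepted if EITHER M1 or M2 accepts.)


M1: final=q1 accepted=False
M2: final=r1 accepted=False

No, union rejects (neither accepts)


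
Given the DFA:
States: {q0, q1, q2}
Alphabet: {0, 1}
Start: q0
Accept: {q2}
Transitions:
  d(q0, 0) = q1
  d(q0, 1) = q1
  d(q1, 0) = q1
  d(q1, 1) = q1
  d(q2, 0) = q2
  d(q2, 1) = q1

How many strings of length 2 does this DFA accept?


Enumerating all length-2 strings:
  "00" -> q1 [reject]
  "01" -> q1 [reject]
  "10" -> q1 [reject]
  "11" -> q1 [reject]

0 out of 4


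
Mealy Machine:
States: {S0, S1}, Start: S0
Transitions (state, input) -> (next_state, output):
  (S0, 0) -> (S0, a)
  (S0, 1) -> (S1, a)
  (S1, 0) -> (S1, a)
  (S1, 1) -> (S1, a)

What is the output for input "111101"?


Step-by-step:
  (S0, 1) -> (S1, a)
  (S1, 1) -> (S1, a)
  (S1, 1) -> (S1, a)
  (S1, 1) -> (S1, a)
  (S1, 0) -> (S1, a)
  (S1, 1) -> (S1, a)

"aaaaaa"


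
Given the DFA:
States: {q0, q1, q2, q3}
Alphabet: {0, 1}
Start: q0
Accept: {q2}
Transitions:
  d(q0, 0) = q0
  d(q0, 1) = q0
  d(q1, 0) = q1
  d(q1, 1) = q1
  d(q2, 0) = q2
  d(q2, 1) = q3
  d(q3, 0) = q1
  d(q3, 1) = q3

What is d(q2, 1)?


Looking up transition d(q2, 1)

q3


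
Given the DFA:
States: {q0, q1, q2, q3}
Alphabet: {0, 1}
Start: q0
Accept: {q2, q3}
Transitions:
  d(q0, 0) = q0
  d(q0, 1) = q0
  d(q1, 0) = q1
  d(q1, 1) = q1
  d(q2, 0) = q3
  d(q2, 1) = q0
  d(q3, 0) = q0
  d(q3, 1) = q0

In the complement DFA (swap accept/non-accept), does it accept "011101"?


Trace: q0 -> q0 -> q0 -> q0 -> q0 -> q0 -> q0
Final: q0
Original accept: {q2, q3}
Complement: q0 is not in original accept

Yes, complement accepts (original rejects)


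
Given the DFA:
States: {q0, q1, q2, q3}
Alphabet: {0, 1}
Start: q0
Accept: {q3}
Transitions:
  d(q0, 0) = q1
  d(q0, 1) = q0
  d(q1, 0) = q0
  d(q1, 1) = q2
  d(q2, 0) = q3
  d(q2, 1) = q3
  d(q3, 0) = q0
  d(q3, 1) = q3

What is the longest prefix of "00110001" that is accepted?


Run the DFA, marking each prefix where the state is accepting:
  "" -> q0 [reject]
  "0" -> q1 [reject]
  "00" -> q0 [reject]
  "001" -> q0 [reject]
  "0011" -> q0 [reject]
  "00110" -> q1 [reject]
  "001100" -> q0 [reject]
  "0011000" -> q1 [reject]
  "00110001" -> q2 [reject]

No prefix is accepted


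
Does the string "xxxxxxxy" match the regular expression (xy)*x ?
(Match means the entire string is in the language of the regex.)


|string| = 8; first = 'x'; last = 'y'

No, "xxxxxxxy" does not match (xy)*x


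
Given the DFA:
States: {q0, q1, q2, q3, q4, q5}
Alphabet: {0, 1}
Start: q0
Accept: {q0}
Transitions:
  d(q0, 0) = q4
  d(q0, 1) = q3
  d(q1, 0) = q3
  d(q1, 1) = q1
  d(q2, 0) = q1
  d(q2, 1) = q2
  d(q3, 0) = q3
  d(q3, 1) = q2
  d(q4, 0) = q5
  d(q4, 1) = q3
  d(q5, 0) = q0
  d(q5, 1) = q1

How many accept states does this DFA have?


Accept states listed: {q0}
Counting: q0(1)

1


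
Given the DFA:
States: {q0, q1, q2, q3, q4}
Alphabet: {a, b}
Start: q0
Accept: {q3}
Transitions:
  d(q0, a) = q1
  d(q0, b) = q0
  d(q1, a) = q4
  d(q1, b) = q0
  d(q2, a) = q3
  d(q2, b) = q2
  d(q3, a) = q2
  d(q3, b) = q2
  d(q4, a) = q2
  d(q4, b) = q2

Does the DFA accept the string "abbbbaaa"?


Trace: q0 -> q1 -> q0 -> q0 -> q0 -> q0 -> q1 -> q4 -> q2
Final state: q2
Accept states: {q3}

No, rejected (final state q2 is not an accept state)


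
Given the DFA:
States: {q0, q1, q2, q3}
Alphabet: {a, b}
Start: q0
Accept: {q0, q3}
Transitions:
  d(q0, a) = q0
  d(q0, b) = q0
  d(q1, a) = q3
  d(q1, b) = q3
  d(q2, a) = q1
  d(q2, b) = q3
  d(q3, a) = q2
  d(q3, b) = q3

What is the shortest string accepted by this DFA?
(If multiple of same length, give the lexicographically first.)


BFS by string length (lex-first path to each state shown):
  len 0: q0<-""
Found accept state at length 0.

"" (empty string)


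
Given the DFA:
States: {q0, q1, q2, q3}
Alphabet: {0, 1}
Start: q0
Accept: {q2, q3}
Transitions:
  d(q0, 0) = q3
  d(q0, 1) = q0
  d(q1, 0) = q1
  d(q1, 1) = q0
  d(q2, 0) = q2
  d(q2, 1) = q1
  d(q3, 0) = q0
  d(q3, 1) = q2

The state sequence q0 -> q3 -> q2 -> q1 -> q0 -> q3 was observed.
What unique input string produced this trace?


Trace back each transition to find the symbol:
  q0 --[0]--> q3
  q3 --[1]--> q2
  q2 --[1]--> q1
  q1 --[1]--> q0
  q0 --[0]--> q3

"01110"


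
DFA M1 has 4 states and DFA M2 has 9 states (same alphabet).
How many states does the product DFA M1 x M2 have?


Product construction pairs every M1 state with every M2 state.
4 * 9 = 36

36


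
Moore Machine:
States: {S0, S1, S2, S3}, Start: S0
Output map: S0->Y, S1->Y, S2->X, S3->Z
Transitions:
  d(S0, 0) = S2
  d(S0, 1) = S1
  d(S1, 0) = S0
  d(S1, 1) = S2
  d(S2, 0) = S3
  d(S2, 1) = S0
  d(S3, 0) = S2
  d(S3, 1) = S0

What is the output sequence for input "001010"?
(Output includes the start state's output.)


Start: S0 (output Y)
  --0--> S2 (output X)
  --0--> S3 (output Z)
  --1--> S0 (output Y)
  --0--> S2 (output X)
  --1--> S0 (output Y)
  --0--> S2 (output X)

"YXZYXYX"


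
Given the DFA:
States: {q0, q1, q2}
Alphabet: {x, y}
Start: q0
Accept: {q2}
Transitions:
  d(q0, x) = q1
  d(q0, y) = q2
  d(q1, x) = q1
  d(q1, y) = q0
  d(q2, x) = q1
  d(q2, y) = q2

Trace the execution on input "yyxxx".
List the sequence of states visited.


Input: yyxxx
d(q0, y) = q2
d(q2, y) = q2
d(q2, x) = q1
d(q1, x) = q1
d(q1, x) = q1


q0 -> q2 -> q2 -> q1 -> q1 -> q1


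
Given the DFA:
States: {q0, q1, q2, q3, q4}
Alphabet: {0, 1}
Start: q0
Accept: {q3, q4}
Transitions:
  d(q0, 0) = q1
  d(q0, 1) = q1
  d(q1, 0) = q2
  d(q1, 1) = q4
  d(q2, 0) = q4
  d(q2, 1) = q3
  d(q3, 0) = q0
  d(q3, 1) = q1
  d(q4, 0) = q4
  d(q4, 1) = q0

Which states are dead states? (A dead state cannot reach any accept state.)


Forward reachability from each state:
  q0 -> reaches accept state q3 (live)
  q1 -> reaches accept state q3 (live)
  q2 -> reaches accept state q3 (live)
  q3 -> reaches accept state q3 (live)
  q4 -> reaches accept state q3 (live)

None (all states can reach an accept state)


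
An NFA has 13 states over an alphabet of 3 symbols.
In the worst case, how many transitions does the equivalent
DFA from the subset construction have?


Subset construction: one DFA state per subset of NFA states = 2^13 = 8192 states.
Each DFA state has 3 outgoing transitions: 8192 * 3 = 24576

24576


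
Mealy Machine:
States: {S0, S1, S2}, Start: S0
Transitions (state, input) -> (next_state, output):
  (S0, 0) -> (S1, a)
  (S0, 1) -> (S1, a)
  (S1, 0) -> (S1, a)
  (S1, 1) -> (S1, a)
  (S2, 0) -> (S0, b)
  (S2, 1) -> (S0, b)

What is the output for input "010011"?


Step-by-step:
  (S0, 0) -> (S1, a)
  (S1, 1) -> (S1, a)
  (S1, 0) -> (S1, a)
  (S1, 0) -> (S1, a)
  (S1, 1) -> (S1, a)
  (S1, 1) -> (S1, a)

"aaaaaa"


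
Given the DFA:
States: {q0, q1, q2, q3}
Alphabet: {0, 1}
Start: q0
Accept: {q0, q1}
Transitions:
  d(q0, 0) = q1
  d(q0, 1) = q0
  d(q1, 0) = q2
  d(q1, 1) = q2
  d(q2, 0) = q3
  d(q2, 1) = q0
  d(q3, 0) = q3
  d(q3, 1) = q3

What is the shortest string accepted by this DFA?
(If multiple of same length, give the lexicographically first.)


BFS by string length (lex-first path to each state shown):
  len 0: q0<-""
Found accept state at length 0.

"" (empty string)


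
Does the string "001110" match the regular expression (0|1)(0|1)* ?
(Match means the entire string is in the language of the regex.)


|string| = 6; first = '0'; last = '0'

Yes, "001110" matches (0|1)(0|1)*


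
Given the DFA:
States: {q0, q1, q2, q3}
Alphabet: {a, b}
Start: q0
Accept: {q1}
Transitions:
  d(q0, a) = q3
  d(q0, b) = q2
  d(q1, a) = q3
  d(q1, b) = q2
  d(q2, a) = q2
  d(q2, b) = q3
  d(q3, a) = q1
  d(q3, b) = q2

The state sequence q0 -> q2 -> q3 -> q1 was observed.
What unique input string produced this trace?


Trace back each transition to find the symbol:
  q0 --[b]--> q2
  q2 --[b]--> q3
  q3 --[a]--> q1

"bba"


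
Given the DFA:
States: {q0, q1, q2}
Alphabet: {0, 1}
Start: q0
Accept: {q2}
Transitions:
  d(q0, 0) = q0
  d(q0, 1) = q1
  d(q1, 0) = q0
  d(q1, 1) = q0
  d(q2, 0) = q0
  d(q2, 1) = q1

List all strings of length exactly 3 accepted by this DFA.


All strings of length 3: 8 total
Accepted: 0

None


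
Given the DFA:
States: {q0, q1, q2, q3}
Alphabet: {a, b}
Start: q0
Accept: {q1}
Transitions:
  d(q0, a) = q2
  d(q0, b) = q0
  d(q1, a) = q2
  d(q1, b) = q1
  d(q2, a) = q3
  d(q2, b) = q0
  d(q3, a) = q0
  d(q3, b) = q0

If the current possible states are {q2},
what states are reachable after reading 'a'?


Apply transition on 'a' from each current state:
  d(q2, a) = q3

{q3}


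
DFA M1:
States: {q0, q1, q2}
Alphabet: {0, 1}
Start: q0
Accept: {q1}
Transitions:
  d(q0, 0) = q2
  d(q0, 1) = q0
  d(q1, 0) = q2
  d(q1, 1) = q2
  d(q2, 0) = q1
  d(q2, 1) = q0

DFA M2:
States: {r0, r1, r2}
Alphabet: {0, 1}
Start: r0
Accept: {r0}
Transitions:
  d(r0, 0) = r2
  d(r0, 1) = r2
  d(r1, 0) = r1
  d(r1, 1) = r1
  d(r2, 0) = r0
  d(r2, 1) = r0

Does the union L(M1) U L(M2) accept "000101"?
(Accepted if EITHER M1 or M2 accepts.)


M1: final=q0 accepted=False
M2: final=r0 accepted=True

Yes, union accepts


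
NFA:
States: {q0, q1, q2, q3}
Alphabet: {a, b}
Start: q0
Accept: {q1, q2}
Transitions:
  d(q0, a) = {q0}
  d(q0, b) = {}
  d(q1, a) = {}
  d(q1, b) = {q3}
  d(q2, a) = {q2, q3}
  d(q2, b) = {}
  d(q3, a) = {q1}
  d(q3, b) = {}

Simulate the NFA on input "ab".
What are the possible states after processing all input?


Start: {q0}
  --a--> {q0}
  --b--> {}

{} (empty set, no valid transitions)


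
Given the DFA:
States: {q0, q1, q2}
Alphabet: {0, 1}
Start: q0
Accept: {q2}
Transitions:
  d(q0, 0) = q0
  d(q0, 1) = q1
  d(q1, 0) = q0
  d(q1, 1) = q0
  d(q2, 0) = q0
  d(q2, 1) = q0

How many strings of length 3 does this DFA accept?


Enumerating all length-3 strings:
  "000" -> q0 [reject]
  "001" -> q1 [reject]
  "010" -> q0 [reject]
  "011" -> q0 [reject]
  "100" -> q0 [reject]
  "101" -> q1 [reject]
  "110" -> q0 [reject]
  "111" -> q1 [reject]

0 out of 8


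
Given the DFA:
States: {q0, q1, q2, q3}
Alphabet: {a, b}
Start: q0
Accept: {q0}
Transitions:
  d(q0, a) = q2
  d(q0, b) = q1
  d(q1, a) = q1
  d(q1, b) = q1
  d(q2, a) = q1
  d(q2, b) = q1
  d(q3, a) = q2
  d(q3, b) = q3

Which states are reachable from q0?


BFS from q0:
  layer 0: {q0}
  layer 1: {q1, q2}

{q0, q1, q2}


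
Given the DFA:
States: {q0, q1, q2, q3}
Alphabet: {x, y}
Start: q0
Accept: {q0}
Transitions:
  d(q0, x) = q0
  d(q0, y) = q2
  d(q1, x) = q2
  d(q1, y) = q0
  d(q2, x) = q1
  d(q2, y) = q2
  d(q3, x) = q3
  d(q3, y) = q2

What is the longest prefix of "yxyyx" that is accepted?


Run the DFA, marking each prefix where the state is accepting:
  "" -> q0 [accept]
  "y" -> q2 [reject]
  "yx" -> q1 [reject]
  "yxy" -> q0 [accept]
  "yxyy" -> q2 [reject]
  "yxyyx" -> q1 [reject]

"yxy"


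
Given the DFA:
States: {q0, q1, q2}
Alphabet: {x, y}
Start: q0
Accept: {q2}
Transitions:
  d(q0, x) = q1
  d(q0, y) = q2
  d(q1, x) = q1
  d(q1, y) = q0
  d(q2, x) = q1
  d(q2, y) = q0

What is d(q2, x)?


Looking up transition d(q2, x)

q1


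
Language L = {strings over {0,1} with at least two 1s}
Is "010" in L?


count('1') = 1

No, "010" is not in L


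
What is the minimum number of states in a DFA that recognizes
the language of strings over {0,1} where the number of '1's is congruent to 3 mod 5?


States track (count of '1') mod 5.
Need 5 states: one per remainder 0..4; accept = remainder 3.

5


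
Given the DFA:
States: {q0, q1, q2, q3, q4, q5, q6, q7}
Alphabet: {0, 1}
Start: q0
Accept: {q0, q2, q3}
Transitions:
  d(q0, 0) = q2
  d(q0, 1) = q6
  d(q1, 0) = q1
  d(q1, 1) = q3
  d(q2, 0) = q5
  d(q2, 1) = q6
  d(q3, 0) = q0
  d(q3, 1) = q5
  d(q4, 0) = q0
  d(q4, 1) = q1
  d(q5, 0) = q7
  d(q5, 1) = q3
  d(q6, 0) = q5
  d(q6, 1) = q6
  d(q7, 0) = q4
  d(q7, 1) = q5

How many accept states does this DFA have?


Accept states listed: {q0, q2, q3}
Counting: q0(1) q2(2) q3(3)

3


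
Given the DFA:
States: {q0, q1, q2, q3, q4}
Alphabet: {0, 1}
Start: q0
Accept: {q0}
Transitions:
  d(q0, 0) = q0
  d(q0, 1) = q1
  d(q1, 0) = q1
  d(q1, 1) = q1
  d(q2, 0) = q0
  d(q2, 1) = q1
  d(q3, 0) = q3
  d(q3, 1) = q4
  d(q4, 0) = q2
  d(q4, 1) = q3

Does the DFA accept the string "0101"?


Trace: q0 -> q0 -> q1 -> q1 -> q1
Final state: q1
Accept states: {q0}

No, rejected (final state q1 is not an accept state)


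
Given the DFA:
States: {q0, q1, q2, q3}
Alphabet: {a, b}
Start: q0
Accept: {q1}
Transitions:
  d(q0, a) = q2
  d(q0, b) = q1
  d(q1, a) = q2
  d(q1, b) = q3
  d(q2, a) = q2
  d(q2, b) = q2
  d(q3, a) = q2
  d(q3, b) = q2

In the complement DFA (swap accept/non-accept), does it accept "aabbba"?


Trace: q0 -> q2 -> q2 -> q2 -> q2 -> q2 -> q2
Final: q2
Original accept: {q1}
Complement: q2 is not in original accept

Yes, complement accepts (original rejects)


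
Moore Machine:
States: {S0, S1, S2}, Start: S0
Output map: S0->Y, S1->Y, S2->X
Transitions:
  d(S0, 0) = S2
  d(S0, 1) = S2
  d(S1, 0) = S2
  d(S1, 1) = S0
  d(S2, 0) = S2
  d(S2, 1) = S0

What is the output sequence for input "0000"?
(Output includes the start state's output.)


Start: S0 (output Y)
  --0--> S2 (output X)
  --0--> S2 (output X)
  --0--> S2 (output X)
  --0--> S2 (output X)

"YXXXX"


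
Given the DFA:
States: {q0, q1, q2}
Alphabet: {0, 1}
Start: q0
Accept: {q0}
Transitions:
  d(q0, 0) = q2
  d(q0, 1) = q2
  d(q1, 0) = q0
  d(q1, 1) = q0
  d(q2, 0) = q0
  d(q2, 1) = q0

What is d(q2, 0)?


Looking up transition d(q2, 0)

q0


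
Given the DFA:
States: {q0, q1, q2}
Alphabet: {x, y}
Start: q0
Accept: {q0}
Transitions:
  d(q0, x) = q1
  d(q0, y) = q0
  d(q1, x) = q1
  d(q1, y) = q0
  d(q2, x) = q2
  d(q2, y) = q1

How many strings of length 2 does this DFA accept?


Enumerating all length-2 strings:
  "xx" -> q1 [reject]
  "xy" -> q0 [accept]
  "yx" -> q1 [reject]
  "yy" -> q0 [accept]

2 out of 4


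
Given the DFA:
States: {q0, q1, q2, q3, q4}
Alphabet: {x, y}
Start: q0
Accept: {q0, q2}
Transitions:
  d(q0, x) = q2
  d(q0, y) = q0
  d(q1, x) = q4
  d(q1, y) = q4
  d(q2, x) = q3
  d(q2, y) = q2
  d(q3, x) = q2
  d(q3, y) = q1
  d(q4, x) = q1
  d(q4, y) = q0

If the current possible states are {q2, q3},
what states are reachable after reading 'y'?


Apply transition on 'y' from each current state:
  d(q2, y) = q2
  d(q3, y) = q1

{q1, q2}


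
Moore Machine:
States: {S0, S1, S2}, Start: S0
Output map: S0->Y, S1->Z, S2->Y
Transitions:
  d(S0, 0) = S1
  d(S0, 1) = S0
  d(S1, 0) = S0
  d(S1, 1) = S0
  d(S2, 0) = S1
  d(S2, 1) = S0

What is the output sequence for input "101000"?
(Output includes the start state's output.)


Start: S0 (output Y)
  --1--> S0 (output Y)
  --0--> S1 (output Z)
  --1--> S0 (output Y)
  --0--> S1 (output Z)
  --0--> S0 (output Y)
  --0--> S1 (output Z)

"YYZYZYZ"


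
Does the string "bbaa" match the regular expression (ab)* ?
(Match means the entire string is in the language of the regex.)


|string| = 4; first = 'b'; last = 'a'

No, "bbaa" does not match (ab)*


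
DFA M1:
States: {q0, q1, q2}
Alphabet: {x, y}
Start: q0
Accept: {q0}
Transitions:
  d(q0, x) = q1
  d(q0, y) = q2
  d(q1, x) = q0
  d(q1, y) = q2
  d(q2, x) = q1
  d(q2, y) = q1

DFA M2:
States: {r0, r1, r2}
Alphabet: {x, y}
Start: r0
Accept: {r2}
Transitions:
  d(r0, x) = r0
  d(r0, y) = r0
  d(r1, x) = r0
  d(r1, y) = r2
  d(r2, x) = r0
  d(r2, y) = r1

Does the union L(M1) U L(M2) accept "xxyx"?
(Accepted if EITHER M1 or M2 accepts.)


M1: final=q1 accepted=False
M2: final=r0 accepted=False

No, union rejects (neither accepts)


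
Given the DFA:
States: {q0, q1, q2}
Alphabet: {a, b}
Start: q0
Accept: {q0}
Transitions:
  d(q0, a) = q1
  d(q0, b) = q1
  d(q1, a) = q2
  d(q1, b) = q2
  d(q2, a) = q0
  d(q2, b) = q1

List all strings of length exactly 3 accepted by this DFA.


All strings of length 3: 8 total
Accepted: 4

"aaa", "aba", "baa", "bba"


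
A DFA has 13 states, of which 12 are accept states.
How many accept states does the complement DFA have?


Complement swaps accept and non-accept states.
13 - 12 = 1

1


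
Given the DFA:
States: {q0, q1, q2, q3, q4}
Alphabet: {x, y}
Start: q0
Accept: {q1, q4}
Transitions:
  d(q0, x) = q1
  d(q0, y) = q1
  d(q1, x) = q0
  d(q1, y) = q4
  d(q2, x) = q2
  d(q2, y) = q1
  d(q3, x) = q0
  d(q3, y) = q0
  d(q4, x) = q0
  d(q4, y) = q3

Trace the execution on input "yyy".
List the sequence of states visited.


Input: yyy
d(q0, y) = q1
d(q1, y) = q4
d(q4, y) = q3


q0 -> q1 -> q4 -> q3


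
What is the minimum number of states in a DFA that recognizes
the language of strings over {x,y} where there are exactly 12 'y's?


States: count = 0, 1, ..., 12 (that's 13 states), plus a dead state for count > 12.
Total: 13 + 1 = 14. Accept = count-12 state.

14


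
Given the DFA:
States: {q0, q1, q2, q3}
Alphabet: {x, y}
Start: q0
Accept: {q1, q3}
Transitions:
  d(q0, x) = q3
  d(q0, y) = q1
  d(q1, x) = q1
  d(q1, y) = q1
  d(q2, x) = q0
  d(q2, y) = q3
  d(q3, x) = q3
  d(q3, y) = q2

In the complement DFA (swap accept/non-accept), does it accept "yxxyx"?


Trace: q0 -> q1 -> q1 -> q1 -> q1 -> q1
Final: q1
Original accept: {q1, q3}
Complement: q1 is in original accept

No, complement rejects (original accepts)


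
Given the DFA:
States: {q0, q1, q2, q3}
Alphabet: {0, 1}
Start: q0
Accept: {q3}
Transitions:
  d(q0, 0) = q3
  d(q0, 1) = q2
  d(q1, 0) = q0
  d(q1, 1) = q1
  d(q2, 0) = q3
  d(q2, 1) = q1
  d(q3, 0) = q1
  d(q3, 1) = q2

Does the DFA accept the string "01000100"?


Trace: q0 -> q3 -> q2 -> q3 -> q1 -> q0 -> q2 -> q3 -> q1
Final state: q1
Accept states: {q3}

No, rejected (final state q1 is not an accept state)


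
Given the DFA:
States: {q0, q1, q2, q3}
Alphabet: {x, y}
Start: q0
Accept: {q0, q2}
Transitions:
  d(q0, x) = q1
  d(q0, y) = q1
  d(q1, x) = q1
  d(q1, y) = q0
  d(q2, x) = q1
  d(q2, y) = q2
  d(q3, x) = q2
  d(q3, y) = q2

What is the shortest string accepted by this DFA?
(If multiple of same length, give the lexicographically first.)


BFS by string length (lex-first path to each state shown):
  len 0: q0<-""
Found accept state at length 0.

"" (empty string)


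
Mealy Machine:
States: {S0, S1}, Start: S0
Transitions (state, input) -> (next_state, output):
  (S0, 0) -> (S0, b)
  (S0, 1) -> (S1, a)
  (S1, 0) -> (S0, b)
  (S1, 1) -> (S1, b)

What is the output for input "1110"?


Step-by-step:
  (S0, 1) -> (S1, a)
  (S1, 1) -> (S1, b)
  (S1, 1) -> (S1, b)
  (S1, 0) -> (S0, b)

"abbb"


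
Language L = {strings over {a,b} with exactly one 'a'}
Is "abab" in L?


count('a') = 2

No, "abab" is not in L


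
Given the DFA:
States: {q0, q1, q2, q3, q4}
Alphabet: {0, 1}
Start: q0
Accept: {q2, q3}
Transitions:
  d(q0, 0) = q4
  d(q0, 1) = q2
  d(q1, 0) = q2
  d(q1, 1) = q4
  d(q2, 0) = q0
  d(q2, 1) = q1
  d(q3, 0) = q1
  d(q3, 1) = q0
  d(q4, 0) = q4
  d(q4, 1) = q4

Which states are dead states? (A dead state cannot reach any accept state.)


Forward reachability from each state:
  q0 -> reaches accept state q2 (live)
  q1 -> reaches accept state q2 (live)
  q2 -> reaches accept state q2 (live)
  q3 -> reaches accept state q2 (live)
  q4 -> reaches {q4}, no accept state (dead)

{q4}


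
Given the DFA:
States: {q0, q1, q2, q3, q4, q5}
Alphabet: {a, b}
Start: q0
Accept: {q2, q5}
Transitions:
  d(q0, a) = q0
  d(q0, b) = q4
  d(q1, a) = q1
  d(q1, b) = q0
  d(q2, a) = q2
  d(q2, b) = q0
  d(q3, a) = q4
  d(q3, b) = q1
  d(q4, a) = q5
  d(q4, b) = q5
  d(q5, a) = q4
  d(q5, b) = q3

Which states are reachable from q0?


BFS from q0:
  layer 0: {q0}
  layer 1: {q4}
  layer 2: {q5}
  layer 3: {q3}
  layer 4: {q1}

{q0, q1, q3, q4, q5}


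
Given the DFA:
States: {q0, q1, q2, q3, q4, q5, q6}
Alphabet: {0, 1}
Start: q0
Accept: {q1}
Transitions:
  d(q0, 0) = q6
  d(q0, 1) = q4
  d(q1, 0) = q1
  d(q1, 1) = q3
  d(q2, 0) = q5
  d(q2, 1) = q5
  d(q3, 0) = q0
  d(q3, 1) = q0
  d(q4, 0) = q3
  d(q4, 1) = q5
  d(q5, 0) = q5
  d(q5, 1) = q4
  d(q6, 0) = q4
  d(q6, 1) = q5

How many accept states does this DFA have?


Accept states listed: {q1}
Counting: q1(1)

1
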